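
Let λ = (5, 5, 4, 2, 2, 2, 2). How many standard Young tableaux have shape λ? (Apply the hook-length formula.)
# SYT of shape (5, 5, 4, 2, 2, 2, 2) = 733296564

Hook-length formula: f^λ = n! / Π hook(c), product over all cells c of the Young diagram. For λ = (5, 5, 4, 2, 2, 2, 2), n = 22 boxes. Hook lengths by row (left-to-right, top-to-bottom): [11, 10, 5, 4, 2]; [10, 9, 4, 3, 1]; [8, 7, 2, 1]; [5, 4]; [4, 3]; [3, 2]; [2, 1]. Product of hooks = 1532805120000. So f^λ = 22! / 1532805120000 = 1124000727777607680000 / 1532805120000 = 733296564.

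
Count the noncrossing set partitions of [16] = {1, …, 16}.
C_16 = 35357670

These noncrossing partitions are counted by the Catalan number C_n = (1/(n + 1)) · C(2n, n). For n = 16: C_16 = (1/17) · C(32, 16) = 601080390/17 = 35357670.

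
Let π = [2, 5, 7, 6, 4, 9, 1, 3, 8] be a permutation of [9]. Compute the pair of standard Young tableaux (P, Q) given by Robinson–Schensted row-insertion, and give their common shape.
P = [1, 3, 6, 8] / [2, 4, 9] / [5] / [7];  Q = [1, 2, 3, 6] / [4, 8, 9] / [5] / [7];  common shape = (4, 3, 1, 1)

Row-insert the values π_1, π_2, … into P one at a time, bumping the leftmost entry strictly greater than the inserted value down to the next row. The recording tableau Q records, in position (i, j), the step at which that cell was added to P.
  Insert 2 (step 1): P = [2];  Q = [1]
  Insert 5 (step 2): P = [2, 5];  Q = [1, 2]
  Insert 7 (step 3): P = [2, 5, 7];  Q = [1, 2, 3]
  Insert 6 (step 4): P = [2, 5, 6] / [7];  Q = [1, 2, 3] / [4]
  Insert 4 (step 5): P = [2, 4, 6] / [5] / [7];  Q = [1, 2, 3] / [4] / [5]
  Insert 9 (step 6): P = [2, 4, 6, 9] / [5] / [7];  Q = [1, 2, 3, 6] / [4] / [5]
  Insert 1 (step 7): P = [1, 4, 6, 9] / [2] / [5] / [7];  Q = [1, 2, 3, 6] / [4] / [5] / [7]
  Insert 3 (step 8): P = [1, 3, 6, 9] / [2, 4] / [5] / [7];  Q = [1, 2, 3, 6] / [4, 8] / [5] / [7]
  Insert 8 (step 9): P = [1, 3, 6, 8] / [2, 4, 9] / [5] / [7];  Q = [1, 2, 3, 6] / [4, 8, 9] / [5] / [7]
Final shape: (4, 3, 1, 1).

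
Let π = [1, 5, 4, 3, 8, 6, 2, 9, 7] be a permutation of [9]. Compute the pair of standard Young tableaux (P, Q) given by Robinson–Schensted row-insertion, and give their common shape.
P = [1, 2, 6, 7] / [3, 8, 9] / [4] / [5];  Q = [1, 2, 5, 8] / [3, 6, 9] / [4] / [7];  common shape = (4, 3, 1, 1)

Row-insert the values π_1, π_2, … into P one at a time, bumping the leftmost entry strictly greater than the inserted value down to the next row. The recording tableau Q records, in position (i, j), the step at which that cell was added to P.
  Insert 1 (step 1): P = [1];  Q = [1]
  Insert 5 (step 2): P = [1, 5];  Q = [1, 2]
  Insert 4 (step 3): P = [1, 4] / [5];  Q = [1, 2] / [3]
  Insert 3 (step 4): P = [1, 3] / [4] / [5];  Q = [1, 2] / [3] / [4]
  Insert 8 (step 5): P = [1, 3, 8] / [4] / [5];  Q = [1, 2, 5] / [3] / [4]
  Insert 6 (step 6): P = [1, 3, 6] / [4, 8] / [5];  Q = [1, 2, 5] / [3, 6] / [4]
  Insert 2 (step 7): P = [1, 2, 6] / [3, 8] / [4] / [5];  Q = [1, 2, 5] / [3, 6] / [4] / [7]
  Insert 9 (step 8): P = [1, 2, 6, 9] / [3, 8] / [4] / [5];  Q = [1, 2, 5, 8] / [3, 6] / [4] / [7]
  Insert 7 (step 9): P = [1, 2, 6, 7] / [3, 8, 9] / [4] / [5];  Q = [1, 2, 5, 8] / [3, 6, 9] / [4] / [7]
Final shape: (4, 3, 1, 1).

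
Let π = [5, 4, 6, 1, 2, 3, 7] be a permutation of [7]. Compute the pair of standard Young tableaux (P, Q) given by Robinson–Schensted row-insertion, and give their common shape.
P = [1, 2, 3, 7] / [4, 6] / [5];  Q = [1, 3, 6, 7] / [2, 5] / [4];  common shape = (4, 2, 1)

Row-insert the values π_1, π_2, … into P one at a time, bumping the leftmost entry strictly greater than the inserted value down to the next row. The recording tableau Q records, in position (i, j), the step at which that cell was added to P.
  Insert 5 (step 1): P = [5];  Q = [1]
  Insert 4 (step 2): P = [4] / [5];  Q = [1] / [2]
  Insert 6 (step 3): P = [4, 6] / [5];  Q = [1, 3] / [2]
  Insert 1 (step 4): P = [1, 6] / [4] / [5];  Q = [1, 3] / [2] / [4]
  Insert 2 (step 5): P = [1, 2] / [4, 6] / [5];  Q = [1, 3] / [2, 5] / [4]
  Insert 3 (step 6): P = [1, 2, 3] / [4, 6] / [5];  Q = [1, 3, 6] / [2, 5] / [4]
  Insert 7 (step 7): P = [1, 2, 3, 7] / [4, 6] / [5];  Q = [1, 3, 6, 7] / [2, 5] / [4]
Final shape: (4, 2, 1).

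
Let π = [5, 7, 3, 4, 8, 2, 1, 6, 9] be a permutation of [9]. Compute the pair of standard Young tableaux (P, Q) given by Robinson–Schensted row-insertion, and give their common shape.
P = [1, 4, 6, 9] / [2, 7, 8] / [3] / [5];  Q = [1, 2, 5, 9] / [3, 4, 8] / [6] / [7];  common shape = (4, 3, 1, 1)

Row-insert the values π_1, π_2, … into P one at a time, bumping the leftmost entry strictly greater than the inserted value down to the next row. The recording tableau Q records, in position (i, j), the step at which that cell was added to P.
  Insert 5 (step 1): P = [5];  Q = [1]
  Insert 7 (step 2): P = [5, 7];  Q = [1, 2]
  Insert 3 (step 3): P = [3, 7] / [5];  Q = [1, 2] / [3]
  Insert 4 (step 4): P = [3, 4] / [5, 7];  Q = [1, 2] / [3, 4]
  Insert 8 (step 5): P = [3, 4, 8] / [5, 7];  Q = [1, 2, 5] / [3, 4]
  Insert 2 (step 6): P = [2, 4, 8] / [3, 7] / [5];  Q = [1, 2, 5] / [3, 4] / [6]
  Insert 1 (step 7): P = [1, 4, 8] / [2, 7] / [3] / [5];  Q = [1, 2, 5] / [3, 4] / [6] / [7]
  Insert 6 (step 8): P = [1, 4, 6] / [2, 7, 8] / [3] / [5];  Q = [1, 2, 5] / [3, 4, 8] / [6] / [7]
  Insert 9 (step 9): P = [1, 4, 6, 9] / [2, 7, 8] / [3] / [5];  Q = [1, 2, 5, 9] / [3, 4, 8] / [6] / [7]
Final shape: (4, 3, 1, 1).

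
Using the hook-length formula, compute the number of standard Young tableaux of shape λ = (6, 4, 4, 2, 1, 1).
# SYT of shape (6, 4, 4, 2, 1, 1) = 11277630

Hook-length formula: f^λ = n! / Π hook(c), product over all cells c of the Young diagram. For λ = (6, 4, 4, 2, 1, 1), n = 18 boxes. Hook lengths by row (left-to-right, top-to-bottom): [11, 8, 6, 5, 2, 1]; [8, 5, 3, 2]; [7, 4, 2, 1]; [4, 1]; [2]; [1]. Product of hooks = 567705600. So f^λ = 18! / 567705600 = 6402373705728000 / 567705600 = 11277630.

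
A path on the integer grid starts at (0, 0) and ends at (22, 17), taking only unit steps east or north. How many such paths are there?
Number of paths = 51021117810

A monotone lattice path from (0, 0) to (22, 17) consists of 22 east steps and 17 north steps in some order, so it is determined by which 22 of the 39 steps are east. The count is C(39, 22) = 51021117810.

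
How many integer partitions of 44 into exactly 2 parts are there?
p(44, 2 parts) = 22

Partitions of n into exactly k parts are in bijection with partitions of n − k into at most k parts (subtract 1 from each part). So p(44, exactly 2) = p(42, parts ≤ 2). Computing via the recurrence p(m, j) = p(m, j−1) + p(m−j, j) gives 22.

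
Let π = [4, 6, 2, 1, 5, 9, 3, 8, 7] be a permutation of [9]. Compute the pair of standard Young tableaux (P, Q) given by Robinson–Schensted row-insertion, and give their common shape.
P = [1, 3, 7] / [2, 5, 8] / [4, 6, 9];  Q = [1, 2, 6] / [3, 5, 8] / [4, 7, 9];  common shape = (3, 3, 3)

Row-insert the values π_1, π_2, … into P one at a time, bumping the leftmost entry strictly greater than the inserted value down to the next row. The recording tableau Q records, in position (i, j), the step at which that cell was added to P.
  Insert 4 (step 1): P = [4];  Q = [1]
  Insert 6 (step 2): P = [4, 6];  Q = [1, 2]
  Insert 2 (step 3): P = [2, 6] / [4];  Q = [1, 2] / [3]
  Insert 1 (step 4): P = [1, 6] / [2] / [4];  Q = [1, 2] / [3] / [4]
  Insert 5 (step 5): P = [1, 5] / [2, 6] / [4];  Q = [1, 2] / [3, 5] / [4]
  Insert 9 (step 6): P = [1, 5, 9] / [2, 6] / [4];  Q = [1, 2, 6] / [3, 5] / [4]
  Insert 3 (step 7): P = [1, 3, 9] / [2, 5] / [4, 6];  Q = [1, 2, 6] / [3, 5] / [4, 7]
  Insert 8 (step 8): P = [1, 3, 8] / [2, 5, 9] / [4, 6];  Q = [1, 2, 6] / [3, 5, 8] / [4, 7]
  Insert 7 (step 9): P = [1, 3, 7] / [2, 5, 8] / [4, 6, 9];  Q = [1, 2, 6] / [3, 5, 8] / [4, 7, 9]
Final shape: (3, 3, 3).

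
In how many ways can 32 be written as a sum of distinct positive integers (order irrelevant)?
q(32) = 390

A partition into distinct parts is a strictly decreasing sequence summing to n. The recurrence d(n, m) = d(n, m−1) + d(n−m, m−1) (use part m at most once) with q(n) = d(n, n) gives q(32) = 390. (Euler's theorem: # distinct-part partitions = # odd-part partitions.)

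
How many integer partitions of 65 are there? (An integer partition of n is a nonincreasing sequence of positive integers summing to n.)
p(65) = 2012558

Compute p(n) via the recurrence p(n, m) = p(n, m−1) + p(n−m, m), where p(n, m) counts partitions of n with all parts ≤ m and p(n) = p(n, n). The base cases are p(0, m) = 1 and p(n, 0) = 0 for n > 0. Filling the table yields p(65) = 2012558. (Euler's pentagonal recurrence is an alternative.)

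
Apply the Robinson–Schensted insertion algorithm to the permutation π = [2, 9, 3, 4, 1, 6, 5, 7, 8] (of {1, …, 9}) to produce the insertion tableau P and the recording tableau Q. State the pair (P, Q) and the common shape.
P = [1, 3, 4, 5, 7, 8] / [2, 6] / [9];  Q = [1, 2, 4, 6, 8, 9] / [3, 7] / [5];  common shape = (6, 2, 1)

Row-insert the values π_1, π_2, … into P one at a time, bumping the leftmost entry strictly greater than the inserted value down to the next row. The recording tableau Q records, in position (i, j), the step at which that cell was added to P.
  Insert 2 (step 1): P = [2];  Q = [1]
  Insert 9 (step 2): P = [2, 9];  Q = [1, 2]
  Insert 3 (step 3): P = [2, 3] / [9];  Q = [1, 2] / [3]
  Insert 4 (step 4): P = [2, 3, 4] / [9];  Q = [1, 2, 4] / [3]
  Insert 1 (step 5): P = [1, 3, 4] / [2] / [9];  Q = [1, 2, 4] / [3] / [5]
  Insert 6 (step 6): P = [1, 3, 4, 6] / [2] / [9];  Q = [1, 2, 4, 6] / [3] / [5]
  Insert 5 (step 7): P = [1, 3, 4, 5] / [2, 6] / [9];  Q = [1, 2, 4, 6] / [3, 7] / [5]
  Insert 7 (step 8): P = [1, 3, 4, 5, 7] / [2, 6] / [9];  Q = [1, 2, 4, 6, 8] / [3, 7] / [5]
  Insert 8 (step 9): P = [1, 3, 4, 5, 7, 8] / [2, 6] / [9];  Q = [1, 2, 4, 6, 8, 9] / [3, 7] / [5]
Final shape: (6, 2, 1).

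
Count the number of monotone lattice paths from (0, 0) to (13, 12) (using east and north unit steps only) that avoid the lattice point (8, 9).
Number of paths = 3838940

Total paths from (0, 0) to (13, 12): C(25, 13) = 5200300. Paths through (8, 9): (paths (0, 0) → (8, 9)) × (paths (8, 9) → (13, 12)) = C(17, 8) · C(8, 5) = 24310 · 56 = 1361360. Avoidance count = 5200300 − 1361360 = 3838940.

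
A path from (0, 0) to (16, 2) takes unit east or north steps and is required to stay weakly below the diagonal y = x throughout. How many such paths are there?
Number of paths = 135

By the reflection principle (André's argument), the number of monotone paths to (16, 2) with n ≤ m that never go above y = x is C(18, 16) − C(18, 17) = 153 − 18 = 135.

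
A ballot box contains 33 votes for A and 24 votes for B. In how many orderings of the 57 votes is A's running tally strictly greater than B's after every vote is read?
Strict-lead orderings = 1187735919081075

Total orderings of the 57 votes with 33 for A: C(57, 33) = 7522327487513475. By the Bertrand ballot formula (Cycle Lemma / reflection principle), the number of orderings in which A is strictly ahead of B throughout is (p − q)/(p + q) · C(p + q, p) = (33 − 24)/(33 + 24) · 7522327487513475 = 1187735919081075.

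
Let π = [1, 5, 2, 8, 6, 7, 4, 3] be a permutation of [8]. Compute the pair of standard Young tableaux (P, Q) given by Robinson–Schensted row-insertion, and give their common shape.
P = [1, 2, 3, 7] / [4, 6] / [5] / [8];  Q = [1, 2, 4, 6] / [3, 5] / [7] / [8];  common shape = (4, 2, 1, 1)

Row-insert the values π_1, π_2, … into P one at a time, bumping the leftmost entry strictly greater than the inserted value down to the next row. The recording tableau Q records, in position (i, j), the step at which that cell was added to P.
  Insert 1 (step 1): P = [1];  Q = [1]
  Insert 5 (step 2): P = [1, 5];  Q = [1, 2]
  Insert 2 (step 3): P = [1, 2] / [5];  Q = [1, 2] / [3]
  Insert 8 (step 4): P = [1, 2, 8] / [5];  Q = [1, 2, 4] / [3]
  Insert 6 (step 5): P = [1, 2, 6] / [5, 8];  Q = [1, 2, 4] / [3, 5]
  Insert 7 (step 6): P = [1, 2, 6, 7] / [5, 8];  Q = [1, 2, 4, 6] / [3, 5]
  Insert 4 (step 7): P = [1, 2, 4, 7] / [5, 6] / [8];  Q = [1, 2, 4, 6] / [3, 5] / [7]
  Insert 3 (step 8): P = [1, 2, 3, 7] / [4, 6] / [5] / [8];  Q = [1, 2, 4, 6] / [3, 5] / [7] / [8]
Final shape: (4, 2, 1, 1).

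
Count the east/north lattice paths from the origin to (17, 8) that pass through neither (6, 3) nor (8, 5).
Number of paths = 542403

Inclusion–exclusion. Total paths: C(25, 17) = 1081575. Through P₁: C(9, 6)·C(16, 11) = 366912. Through P₂: C(13, 8)·C(12, 9) = 283140. Since P₁ is strictly southwest of P₂, a monotone path through both must visit P₁ then P₂; paths through both = C(9, 6)·C(4, 2)·C(12, 9) = 110880. Avoid both = 1081575 − 366912 − 283140 + 110880 = 542403.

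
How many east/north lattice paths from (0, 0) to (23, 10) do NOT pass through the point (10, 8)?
Number of paths = 87966450

Total paths from (0, 0) to (23, 10): C(33, 23) = 92561040. Paths through (10, 8): (paths (0, 0) → (10, 8)) × (paths (10, 8) → (23, 10)) = C(18, 10) · C(15, 13) = 43758 · 105 = 4594590. Avoidance count = 92561040 − 4594590 = 87966450.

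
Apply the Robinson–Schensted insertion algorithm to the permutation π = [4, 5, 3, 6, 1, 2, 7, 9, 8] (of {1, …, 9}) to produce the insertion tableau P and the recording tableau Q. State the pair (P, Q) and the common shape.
P = [1, 2, 6, 7, 8] / [3, 5, 9] / [4];  Q = [1, 2, 4, 7, 8] / [3, 6, 9] / [5];  common shape = (5, 3, 1)

Row-insert the values π_1, π_2, … into P one at a time, bumping the leftmost entry strictly greater than the inserted value down to the next row. The recording tableau Q records, in position (i, j), the step at which that cell was added to P.
  Insert 4 (step 1): P = [4];  Q = [1]
  Insert 5 (step 2): P = [4, 5];  Q = [1, 2]
  Insert 3 (step 3): P = [3, 5] / [4];  Q = [1, 2] / [3]
  Insert 6 (step 4): P = [3, 5, 6] / [4];  Q = [1, 2, 4] / [3]
  Insert 1 (step 5): P = [1, 5, 6] / [3] / [4];  Q = [1, 2, 4] / [3] / [5]
  Insert 2 (step 6): P = [1, 2, 6] / [3, 5] / [4];  Q = [1, 2, 4] / [3, 6] / [5]
  Insert 7 (step 7): P = [1, 2, 6, 7] / [3, 5] / [4];  Q = [1, 2, 4, 7] / [3, 6] / [5]
  Insert 9 (step 8): P = [1, 2, 6, 7, 9] / [3, 5] / [4];  Q = [1, 2, 4, 7, 8] / [3, 6] / [5]
  Insert 8 (step 9): P = [1, 2, 6, 7, 8] / [3, 5, 9] / [4];  Q = [1, 2, 4, 7, 8] / [3, 6, 9] / [5]
Final shape: (5, 3, 1).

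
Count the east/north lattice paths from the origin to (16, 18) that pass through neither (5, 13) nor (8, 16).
Number of paths = 2141151411

Inclusion–exclusion. Total paths: C(34, 16) = 2203961430. Through P₁: C(18, 5)·C(16, 11) = 37425024. Through P₂: C(24, 8)·C(10, 8) = 33096195. Since P₁ is strictly southwest of P₂, a monotone path through both must visit P₁ then P₂; paths through both = C(18, 5)·C(6, 3)·C(10, 8) = 7711200. Avoid both = 2203961430 − 37425024 − 33096195 + 7711200 = 2141151411.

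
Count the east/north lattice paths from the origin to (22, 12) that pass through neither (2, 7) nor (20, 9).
Number of paths = 446359710

Inclusion–exclusion. Total paths: C(34, 22) = 548354040. Through P₁: C(9, 2)·C(25, 20) = 1912680. Through P₂: C(29, 20)·C(5, 2) = 100150050. Since P₁ is strictly southwest of P₂, a monotone path through both must visit P₁ then P₂; paths through both = C(9, 2)·C(20, 18)·C(5, 2) = 68400. Avoid both = 548354040 − 1912680 − 100150050 + 68400 = 446359710.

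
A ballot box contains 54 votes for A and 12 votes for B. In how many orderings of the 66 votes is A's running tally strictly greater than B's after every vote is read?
Strict-lead orderings = 3132741488240

Total orderings of the 66 votes with 54 for A: C(66, 54) = 4922879481520. By the Bertrand ballot formula (Cycle Lemma / reflection principle), the number of orderings in which A is strictly ahead of B throughout is (p − q)/(p + q) · C(p + q, p) = (54 − 12)/(54 + 12) · 4922879481520 = 3132741488240.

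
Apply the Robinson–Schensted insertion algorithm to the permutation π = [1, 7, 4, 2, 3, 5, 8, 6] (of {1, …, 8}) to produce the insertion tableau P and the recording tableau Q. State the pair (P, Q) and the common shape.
P = [1, 2, 3, 5, 6] / [4, 8] / [7];  Q = [1, 2, 5, 6, 7] / [3, 8] / [4];  common shape = (5, 2, 1)

Row-insert the values π_1, π_2, … into P one at a time, bumping the leftmost entry strictly greater than the inserted value down to the next row. The recording tableau Q records, in position (i, j), the step at which that cell was added to P.
  Insert 1 (step 1): P = [1];  Q = [1]
  Insert 7 (step 2): P = [1, 7];  Q = [1, 2]
  Insert 4 (step 3): P = [1, 4] / [7];  Q = [1, 2] / [3]
  Insert 2 (step 4): P = [1, 2] / [4] / [7];  Q = [1, 2] / [3] / [4]
  Insert 3 (step 5): P = [1, 2, 3] / [4] / [7];  Q = [1, 2, 5] / [3] / [4]
  Insert 5 (step 6): P = [1, 2, 3, 5] / [4] / [7];  Q = [1, 2, 5, 6] / [3] / [4]
  Insert 8 (step 7): P = [1, 2, 3, 5, 8] / [4] / [7];  Q = [1, 2, 5, 6, 7] / [3] / [4]
  Insert 6 (step 8): P = [1, 2, 3, 5, 6] / [4, 8] / [7];  Q = [1, 2, 5, 6, 7] / [3, 8] / [4]
Final shape: (5, 2, 1).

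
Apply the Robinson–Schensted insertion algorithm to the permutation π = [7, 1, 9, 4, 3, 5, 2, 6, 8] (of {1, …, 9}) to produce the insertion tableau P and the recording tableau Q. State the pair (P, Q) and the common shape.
P = [1, 2, 5, 6, 8] / [3, 9] / [4] / [7];  Q = [1, 3, 6, 8, 9] / [2, 4] / [5] / [7];  common shape = (5, 2, 1, 1)

Row-insert the values π_1, π_2, … into P one at a time, bumping the leftmost entry strictly greater than the inserted value down to the next row. The recording tableau Q records, in position (i, j), the step at which that cell was added to P.
  Insert 7 (step 1): P = [7];  Q = [1]
  Insert 1 (step 2): P = [1] / [7];  Q = [1] / [2]
  Insert 9 (step 3): P = [1, 9] / [7];  Q = [1, 3] / [2]
  Insert 4 (step 4): P = [1, 4] / [7, 9];  Q = [1, 3] / [2, 4]
  Insert 3 (step 5): P = [1, 3] / [4, 9] / [7];  Q = [1, 3] / [2, 4] / [5]
  Insert 5 (step 6): P = [1, 3, 5] / [4, 9] / [7];  Q = [1, 3, 6] / [2, 4] / [5]
  Insert 2 (step 7): P = [1, 2, 5] / [3, 9] / [4] / [7];  Q = [1, 3, 6] / [2, 4] / [5] / [7]
  Insert 6 (step 8): P = [1, 2, 5, 6] / [3, 9] / [4] / [7];  Q = [1, 3, 6, 8] / [2, 4] / [5] / [7]
  Insert 8 (step 9): P = [1, 2, 5, 6, 8] / [3, 9] / [4] / [7];  Q = [1, 3, 6, 8, 9] / [2, 4] / [5] / [7]
Final shape: (5, 2, 1, 1).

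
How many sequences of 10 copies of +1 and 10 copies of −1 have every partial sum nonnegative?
C_10 = 16796

These ballot sequences are counted by the Catalan number C_n = (1/(n + 1)) · C(2n, n). For n = 10: C_10 = (1/11) · C(20, 10) = 184756/11 = 16796.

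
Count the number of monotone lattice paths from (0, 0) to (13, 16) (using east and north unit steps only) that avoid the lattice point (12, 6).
Number of paths = 67659711

Total paths from (0, 0) to (13, 16): C(29, 13) = 67863915. Paths through (12, 6): (paths (0, 0) → (12, 6)) × (paths (12, 6) → (13, 16)) = C(18, 12) · C(11, 1) = 18564 · 11 = 204204. Avoidance count = 67863915 − 204204 = 67659711.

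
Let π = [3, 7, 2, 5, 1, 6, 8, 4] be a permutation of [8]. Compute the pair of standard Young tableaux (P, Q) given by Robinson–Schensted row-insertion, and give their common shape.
P = [1, 4, 6, 8] / [2, 5] / [3, 7];  Q = [1, 2, 6, 7] / [3, 4] / [5, 8];  common shape = (4, 2, 2)

Row-insert the values π_1, π_2, … into P one at a time, bumping the leftmost entry strictly greater than the inserted value down to the next row. The recording tableau Q records, in position (i, j), the step at which that cell was added to P.
  Insert 3 (step 1): P = [3];  Q = [1]
  Insert 7 (step 2): P = [3, 7];  Q = [1, 2]
  Insert 2 (step 3): P = [2, 7] / [3];  Q = [1, 2] / [3]
  Insert 5 (step 4): P = [2, 5] / [3, 7];  Q = [1, 2] / [3, 4]
  Insert 1 (step 5): P = [1, 5] / [2, 7] / [3];  Q = [1, 2] / [3, 4] / [5]
  Insert 6 (step 6): P = [1, 5, 6] / [2, 7] / [3];  Q = [1, 2, 6] / [3, 4] / [5]
  Insert 8 (step 7): P = [1, 5, 6, 8] / [2, 7] / [3];  Q = [1, 2, 6, 7] / [3, 4] / [5]
  Insert 4 (step 8): P = [1, 4, 6, 8] / [2, 5] / [3, 7];  Q = [1, 2, 6, 7] / [3, 4] / [5, 8]
Final shape: (4, 2, 2).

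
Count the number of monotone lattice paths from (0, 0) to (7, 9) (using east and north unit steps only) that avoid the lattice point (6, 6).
Number of paths = 7744

Total paths from (0, 0) to (7, 9): C(16, 7) = 11440. Paths through (6, 6): (paths (0, 0) → (6, 6)) × (paths (6, 6) → (7, 9)) = C(12, 6) · C(4, 1) = 924 · 4 = 3696. Avoidance count = 11440 − 3696 = 7744.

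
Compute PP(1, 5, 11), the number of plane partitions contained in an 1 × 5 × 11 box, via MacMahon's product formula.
PP(1, 5, 11) = 4368

Evaluate the triple product over i = 1..1, j = 1..5, k = 1..11. The factors are (2/1) · (3/2) · (4/3) · (5/4) · (6/5) · (7/6) · (8/7) · (9/8) · … (55 factors total). The numerators and denominators telescope so the product is an integer; carrying out the multiplication exactly gives PP(1, 5, 11) = 4368.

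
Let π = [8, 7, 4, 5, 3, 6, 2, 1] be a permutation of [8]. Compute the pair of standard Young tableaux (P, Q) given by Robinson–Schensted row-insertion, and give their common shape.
P = [1, 5, 6] / [2] / [3] / [4] / [7] / [8];  Q = [1, 4, 6] / [2] / [3] / [5] / [7] / [8];  common shape = (3, 1, 1, 1, 1, 1)

Row-insert the values π_1, π_2, … into P one at a time, bumping the leftmost entry strictly greater than the inserted value down to the next row. The recording tableau Q records, in position (i, j), the step at which that cell was added to P.
  Insert 8 (step 1): P = [8];  Q = [1]
  Insert 7 (step 2): P = [7] / [8];  Q = [1] / [2]
  Insert 4 (step 3): P = [4] / [7] / [8];  Q = [1] / [2] / [3]
  Insert 5 (step 4): P = [4, 5] / [7] / [8];  Q = [1, 4] / [2] / [3]
  Insert 3 (step 5): P = [3, 5] / [4] / [7] / [8];  Q = [1, 4] / [2] / [3] / [5]
  Insert 6 (step 6): P = [3, 5, 6] / [4] / [7] / [8];  Q = [1, 4, 6] / [2] / [3] / [5]
  Insert 2 (step 7): P = [2, 5, 6] / [3] / [4] / [7] / [8];  Q = [1, 4, 6] / [2] / [3] / [5] / [7]
  Insert 1 (step 8): P = [1, 5, 6] / [2] / [3] / [4] / [7] / [8];  Q = [1, 4, 6] / [2] / [3] / [5] / [7] / [8]
Final shape: (3, 1, 1, 1, 1, 1).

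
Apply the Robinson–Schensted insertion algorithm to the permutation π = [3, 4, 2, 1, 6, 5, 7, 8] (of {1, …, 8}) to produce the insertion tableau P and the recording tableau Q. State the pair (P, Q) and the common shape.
P = [1, 4, 5, 7, 8] / [2, 6] / [3];  Q = [1, 2, 5, 7, 8] / [3, 6] / [4];  common shape = (5, 2, 1)

Row-insert the values π_1, π_2, … into P one at a time, bumping the leftmost entry strictly greater than the inserted value down to the next row. The recording tableau Q records, in position (i, j), the step at which that cell was added to P.
  Insert 3 (step 1): P = [3];  Q = [1]
  Insert 4 (step 2): P = [3, 4];  Q = [1, 2]
  Insert 2 (step 3): P = [2, 4] / [3];  Q = [1, 2] / [3]
  Insert 1 (step 4): P = [1, 4] / [2] / [3];  Q = [1, 2] / [3] / [4]
  Insert 6 (step 5): P = [1, 4, 6] / [2] / [3];  Q = [1, 2, 5] / [3] / [4]
  Insert 5 (step 6): P = [1, 4, 5] / [2, 6] / [3];  Q = [1, 2, 5] / [3, 6] / [4]
  Insert 7 (step 7): P = [1, 4, 5, 7] / [2, 6] / [3];  Q = [1, 2, 5, 7] / [3, 6] / [4]
  Insert 8 (step 8): P = [1, 4, 5, 7, 8] / [2, 6] / [3];  Q = [1, 2, 5, 7, 8] / [3, 6] / [4]
Final shape: (5, 2, 1).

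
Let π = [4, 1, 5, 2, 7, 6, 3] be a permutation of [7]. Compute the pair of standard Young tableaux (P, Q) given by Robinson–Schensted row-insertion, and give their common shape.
P = [1, 2, 3] / [4, 5, 6] / [7];  Q = [1, 3, 5] / [2, 4, 6] / [7];  common shape = (3, 3, 1)

Row-insert the values π_1, π_2, … into P one at a time, bumping the leftmost entry strictly greater than the inserted value down to the next row. The recording tableau Q records, in position (i, j), the step at which that cell was added to P.
  Insert 4 (step 1): P = [4];  Q = [1]
  Insert 1 (step 2): P = [1] / [4];  Q = [1] / [2]
  Insert 5 (step 3): P = [1, 5] / [4];  Q = [1, 3] / [2]
  Insert 2 (step 4): P = [1, 2] / [4, 5];  Q = [1, 3] / [2, 4]
  Insert 7 (step 5): P = [1, 2, 7] / [4, 5];  Q = [1, 3, 5] / [2, 4]
  Insert 6 (step 6): P = [1, 2, 6] / [4, 5, 7];  Q = [1, 3, 5] / [2, 4, 6]
  Insert 3 (step 7): P = [1, 2, 3] / [4, 5, 6] / [7];  Q = [1, 3, 5] / [2, 4, 6] / [7]
Final shape: (3, 3, 1).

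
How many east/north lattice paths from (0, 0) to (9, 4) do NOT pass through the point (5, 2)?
Number of paths = 400

Total paths from (0, 0) to (9, 4): C(13, 9) = 715. Paths through (5, 2): (paths (0, 0) → (5, 2)) × (paths (5, 2) → (9, 4)) = C(7, 5) · C(6, 4) = 21 · 15 = 315. Avoidance count = 715 − 315 = 400.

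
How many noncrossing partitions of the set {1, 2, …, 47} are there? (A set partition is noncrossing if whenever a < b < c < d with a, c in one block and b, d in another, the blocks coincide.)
C_47 = 33868773757191046886429490

These noncrossing partitions are counted by the Catalan number C_n = (1/(n + 1)) · C(2n, n). For n = 47: C_47 = (1/48) · C(94, 47) = 1625701140345170250548615520/48 = 33868773757191046886429490.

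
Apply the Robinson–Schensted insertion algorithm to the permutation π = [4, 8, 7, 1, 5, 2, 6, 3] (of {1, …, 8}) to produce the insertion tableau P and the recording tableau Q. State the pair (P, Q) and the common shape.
P = [1, 2, 3] / [4, 5, 6] / [7] / [8];  Q = [1, 2, 7] / [3, 5, 8] / [4] / [6];  common shape = (3, 3, 1, 1)

Row-insert the values π_1, π_2, … into P one at a time, bumping the leftmost entry strictly greater than the inserted value down to the next row. The recording tableau Q records, in position (i, j), the step at which that cell was added to P.
  Insert 4 (step 1): P = [4];  Q = [1]
  Insert 8 (step 2): P = [4, 8];  Q = [1, 2]
  Insert 7 (step 3): P = [4, 7] / [8];  Q = [1, 2] / [3]
  Insert 1 (step 4): P = [1, 7] / [4] / [8];  Q = [1, 2] / [3] / [4]
  Insert 5 (step 5): P = [1, 5] / [4, 7] / [8];  Q = [1, 2] / [3, 5] / [4]
  Insert 2 (step 6): P = [1, 2] / [4, 5] / [7] / [8];  Q = [1, 2] / [3, 5] / [4] / [6]
  Insert 6 (step 7): P = [1, 2, 6] / [4, 5] / [7] / [8];  Q = [1, 2, 7] / [3, 5] / [4] / [6]
  Insert 3 (step 8): P = [1, 2, 3] / [4, 5, 6] / [7] / [8];  Q = [1, 2, 7] / [3, 5, 8] / [4] / [6]
Final shape: (3, 3, 1, 1).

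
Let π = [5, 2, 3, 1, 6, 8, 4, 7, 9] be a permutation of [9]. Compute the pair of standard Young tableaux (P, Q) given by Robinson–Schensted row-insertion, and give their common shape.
P = [1, 3, 4, 7, 9] / [2, 6, 8] / [5];  Q = [1, 3, 5, 6, 9] / [2, 7, 8] / [4];  common shape = (5, 3, 1)

Row-insert the values π_1, π_2, … into P one at a time, bumping the leftmost entry strictly greater than the inserted value down to the next row. The recording tableau Q records, in position (i, j), the step at which that cell was added to P.
  Insert 5 (step 1): P = [5];  Q = [1]
  Insert 2 (step 2): P = [2] / [5];  Q = [1] / [2]
  Insert 3 (step 3): P = [2, 3] / [5];  Q = [1, 3] / [2]
  Insert 1 (step 4): P = [1, 3] / [2] / [5];  Q = [1, 3] / [2] / [4]
  Insert 6 (step 5): P = [1, 3, 6] / [2] / [5];  Q = [1, 3, 5] / [2] / [4]
  Insert 8 (step 6): P = [1, 3, 6, 8] / [2] / [5];  Q = [1, 3, 5, 6] / [2] / [4]
  Insert 4 (step 7): P = [1, 3, 4, 8] / [2, 6] / [5];  Q = [1, 3, 5, 6] / [2, 7] / [4]
  Insert 7 (step 8): P = [1, 3, 4, 7] / [2, 6, 8] / [5];  Q = [1, 3, 5, 6] / [2, 7, 8] / [4]
  Insert 9 (step 9): P = [1, 3, 4, 7, 9] / [2, 6, 8] / [5];  Q = [1, 3, 5, 6, 9] / [2, 7, 8] / [4]
Final shape: (5, 3, 1).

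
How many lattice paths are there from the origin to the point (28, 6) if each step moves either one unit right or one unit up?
Number of paths = 1344904

A monotone lattice path from (0, 0) to (28, 6) consists of 28 east steps and 6 north steps in some order, so it is determined by which 28 of the 34 steps are east. The count is C(34, 28) = 1344904.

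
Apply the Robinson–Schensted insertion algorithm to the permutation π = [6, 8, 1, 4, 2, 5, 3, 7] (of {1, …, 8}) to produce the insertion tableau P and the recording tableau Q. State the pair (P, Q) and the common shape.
P = [1, 2, 3, 7] / [4, 5] / [6, 8];  Q = [1, 2, 6, 8] / [3, 4] / [5, 7];  common shape = (4, 2, 2)

Row-insert the values π_1, π_2, … into P one at a time, bumping the leftmost entry strictly greater than the inserted value down to the next row. The recording tableau Q records, in position (i, j), the step at which that cell was added to P.
  Insert 6 (step 1): P = [6];  Q = [1]
  Insert 8 (step 2): P = [6, 8];  Q = [1, 2]
  Insert 1 (step 3): P = [1, 8] / [6];  Q = [1, 2] / [3]
  Insert 4 (step 4): P = [1, 4] / [6, 8];  Q = [1, 2] / [3, 4]
  Insert 2 (step 5): P = [1, 2] / [4, 8] / [6];  Q = [1, 2] / [3, 4] / [5]
  Insert 5 (step 6): P = [1, 2, 5] / [4, 8] / [6];  Q = [1, 2, 6] / [3, 4] / [5]
  Insert 3 (step 7): P = [1, 2, 3] / [4, 5] / [6, 8];  Q = [1, 2, 6] / [3, 4] / [5, 7]
  Insert 7 (step 8): P = [1, 2, 3, 7] / [4, 5] / [6, 8];  Q = [1, 2, 6, 8] / [3, 4] / [5, 7]
Final shape: (4, 2, 2).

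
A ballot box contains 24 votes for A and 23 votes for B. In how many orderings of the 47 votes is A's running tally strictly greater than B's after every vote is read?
Strict-lead orderings = 343059613650

Total orderings of the 47 votes with 24 for A: C(47, 24) = 16123801841550. By the Bertrand ballot formula (Cycle Lemma / reflection principle), the number of orderings in which A is strictly ahead of B throughout is (p − q)/(p + q) · C(p + q, p) = (24 − 23)/(24 + 23) · 16123801841550 = 343059613650.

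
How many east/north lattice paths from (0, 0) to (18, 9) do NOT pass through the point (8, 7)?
Number of paths = 4262115

Total paths from (0, 0) to (18, 9): C(27, 18) = 4686825. Paths through (8, 7): (paths (0, 0) → (8, 7)) × (paths (8, 7) → (18, 9)) = C(15, 8) · C(12, 10) = 6435 · 66 = 424710. Avoidance count = 4686825 − 424710 = 4262115.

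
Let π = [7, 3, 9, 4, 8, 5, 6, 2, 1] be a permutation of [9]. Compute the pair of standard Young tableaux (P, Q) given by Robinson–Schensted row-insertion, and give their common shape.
P = [1, 4, 5, 6] / [2, 8] / [3] / [7] / [9];  Q = [1, 3, 5, 7] / [2, 4] / [6] / [8] / [9];  common shape = (4, 2, 1, 1, 1)

Row-insert the values π_1, π_2, … into P one at a time, bumping the leftmost entry strictly greater than the inserted value down to the next row. The recording tableau Q records, in position (i, j), the step at which that cell was added to P.
  Insert 7 (step 1): P = [7];  Q = [1]
  Insert 3 (step 2): P = [3] / [7];  Q = [1] / [2]
  Insert 9 (step 3): P = [3, 9] / [7];  Q = [1, 3] / [2]
  Insert 4 (step 4): P = [3, 4] / [7, 9];  Q = [1, 3] / [2, 4]
  Insert 8 (step 5): P = [3, 4, 8] / [7, 9];  Q = [1, 3, 5] / [2, 4]
  Insert 5 (step 6): P = [3, 4, 5] / [7, 8] / [9];  Q = [1, 3, 5] / [2, 4] / [6]
  Insert 6 (step 7): P = [3, 4, 5, 6] / [7, 8] / [9];  Q = [1, 3, 5, 7] / [2, 4] / [6]
  Insert 2 (step 8): P = [2, 4, 5, 6] / [3, 8] / [7] / [9];  Q = [1, 3, 5, 7] / [2, 4] / [6] / [8]
  Insert 1 (step 9): P = [1, 4, 5, 6] / [2, 8] / [3] / [7] / [9];  Q = [1, 3, 5, 7] / [2, 4] / [6] / [8] / [9]
Final shape: (4, 2, 1, 1, 1).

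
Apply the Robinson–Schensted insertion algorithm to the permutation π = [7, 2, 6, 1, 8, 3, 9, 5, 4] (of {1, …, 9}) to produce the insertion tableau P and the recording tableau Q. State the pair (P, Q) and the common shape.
P = [1, 3, 4, 9] / [2, 5, 8] / [6] / [7];  Q = [1, 3, 5, 7] / [2, 6, 8] / [4] / [9];  common shape = (4, 3, 1, 1)

Row-insert the values π_1, π_2, … into P one at a time, bumping the leftmost entry strictly greater than the inserted value down to the next row. The recording tableau Q records, in position (i, j), the step at which that cell was added to P.
  Insert 7 (step 1): P = [7];  Q = [1]
  Insert 2 (step 2): P = [2] / [7];  Q = [1] / [2]
  Insert 6 (step 3): P = [2, 6] / [7];  Q = [1, 3] / [2]
  Insert 1 (step 4): P = [1, 6] / [2] / [7];  Q = [1, 3] / [2] / [4]
  Insert 8 (step 5): P = [1, 6, 8] / [2] / [7];  Q = [1, 3, 5] / [2] / [4]
  Insert 3 (step 6): P = [1, 3, 8] / [2, 6] / [7];  Q = [1, 3, 5] / [2, 6] / [4]
  Insert 9 (step 7): P = [1, 3, 8, 9] / [2, 6] / [7];  Q = [1, 3, 5, 7] / [2, 6] / [4]
  Insert 5 (step 8): P = [1, 3, 5, 9] / [2, 6, 8] / [7];  Q = [1, 3, 5, 7] / [2, 6, 8] / [4]
  Insert 4 (step 9): P = [1, 3, 4, 9] / [2, 5, 8] / [6] / [7];  Q = [1, 3, 5, 7] / [2, 6, 8] / [4] / [9]
Final shape: (4, 3, 1, 1).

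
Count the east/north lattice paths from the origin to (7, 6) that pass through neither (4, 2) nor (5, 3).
Number of paths = 931

Inclusion–exclusion. Total paths: C(13, 7) = 1716. Through P₁: C(6, 4)·C(7, 3) = 525. Through P₂: C(8, 5)·C(5, 2) = 560. Since P₁ is strictly southwest of P₂, a monotone path through both must visit P₁ then P₂; paths through both = C(6, 4)·C(2, 1)·C(5, 2) = 300. Avoid both = 1716 − 525 − 560 + 300 = 931.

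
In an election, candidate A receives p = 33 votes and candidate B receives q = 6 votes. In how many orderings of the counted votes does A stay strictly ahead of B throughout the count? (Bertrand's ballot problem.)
Strict-lead orderings = 2258739

Total orderings of the 39 votes with 33 for A: C(39, 33) = 3262623. By the Bertrand ballot formula (Cycle Lemma / reflection principle), the number of orderings in which A is strictly ahead of B throughout is (p − q)/(p + q) · C(p + q, p) = (33 − 6)/(33 + 6) · 3262623 = 2258739.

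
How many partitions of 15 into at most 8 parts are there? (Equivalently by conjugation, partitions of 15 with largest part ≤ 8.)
p(15, parts ≤ 8) = 146

Partitions of 15 with all parts ≤ 8: 8+7, 8+6+1, 8+5+2, 8+5+1+1, 8+4+3, 8+4+2+1, 8+4+1+1+1, 8+3+3+1, 8+3+2+2, 8+3+2+1+1, 8+3+1+1+1+1, 8+2+2+2+1, 8+2+2+1+1+1, 8+2+1+1+1+1+1, 8+1+1+1+1+1+1+1, 7+7+1, 7+6+2, 7+6+1+1, 7+5+3, 7+5+2+1, 7+5+1+1+1, 7+4+4, 7+4+3+1, 7+4+2+2, 7+4+2+1+1, 7+4+1+1+1+1, 7+3+3+2, 7+3+3+1+1, 7+3+2+2+1, 7+3+2+1+1+1, … (146 total). Count = 146.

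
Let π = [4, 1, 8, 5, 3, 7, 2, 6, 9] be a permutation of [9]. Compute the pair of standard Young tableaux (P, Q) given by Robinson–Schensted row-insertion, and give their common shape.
P = [1, 2, 6, 9] / [3, 5, 7] / [4] / [8];  Q = [1, 3, 6, 9] / [2, 4, 8] / [5] / [7];  common shape = (4, 3, 1, 1)

Row-insert the values π_1, π_2, … into P one at a time, bumping the leftmost entry strictly greater than the inserted value down to the next row. The recording tableau Q records, in position (i, j), the step at which that cell was added to P.
  Insert 4 (step 1): P = [4];  Q = [1]
  Insert 1 (step 2): P = [1] / [4];  Q = [1] / [2]
  Insert 8 (step 3): P = [1, 8] / [4];  Q = [1, 3] / [2]
  Insert 5 (step 4): P = [1, 5] / [4, 8];  Q = [1, 3] / [2, 4]
  Insert 3 (step 5): P = [1, 3] / [4, 5] / [8];  Q = [1, 3] / [2, 4] / [5]
  Insert 7 (step 6): P = [1, 3, 7] / [4, 5] / [8];  Q = [1, 3, 6] / [2, 4] / [5]
  Insert 2 (step 7): P = [1, 2, 7] / [3, 5] / [4] / [8];  Q = [1, 3, 6] / [2, 4] / [5] / [7]
  Insert 6 (step 8): P = [1, 2, 6] / [3, 5, 7] / [4] / [8];  Q = [1, 3, 6] / [2, 4, 8] / [5] / [7]
  Insert 9 (step 9): P = [1, 2, 6, 9] / [3, 5, 7] / [4] / [8];  Q = [1, 3, 6, 9] / [2, 4, 8] / [5] / [7]
Final shape: (4, 3, 1, 1).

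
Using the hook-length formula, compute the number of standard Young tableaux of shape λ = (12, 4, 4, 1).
# SYT of shape (12, 4, 4, 1) = 11395440

Hook-length formula: f^λ = n! / Π hook(c), product over all cells c of the Young diagram. For λ = (12, 4, 4, 1), n = 21 boxes. Hook lengths by row (left-to-right, top-to-bottom): [15, 13, 12, 11, 8, 7, 6, 5, 4, 3, 2, 1]; [6, 4, 3, 2]; [5, 3, 2, 1]; [1]. Product of hooks = 4483454976000. So f^λ = 21! / 4483454976000 = 51090942171709440000 / 4483454976000 = 11395440.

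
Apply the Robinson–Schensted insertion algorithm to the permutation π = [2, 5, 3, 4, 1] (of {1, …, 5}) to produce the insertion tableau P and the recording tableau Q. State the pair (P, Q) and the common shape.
P = [1, 3, 4] / [2] / [5];  Q = [1, 2, 4] / [3] / [5];  common shape = (3, 1, 1)

Row-insert the values π_1, π_2, … into P one at a time, bumping the leftmost entry strictly greater than the inserted value down to the next row. The recording tableau Q records, in position (i, j), the step at which that cell was added to P.
  Insert 2 (step 1): P = [2];  Q = [1]
  Insert 5 (step 2): P = [2, 5];  Q = [1, 2]
  Insert 3 (step 3): P = [2, 3] / [5];  Q = [1, 2] / [3]
  Insert 4 (step 4): P = [2, 3, 4] / [5];  Q = [1, 2, 4] / [3]
  Insert 1 (step 5): P = [1, 3, 4] / [2] / [5];  Q = [1, 2, 4] / [3] / [5]
Final shape: (3, 1, 1).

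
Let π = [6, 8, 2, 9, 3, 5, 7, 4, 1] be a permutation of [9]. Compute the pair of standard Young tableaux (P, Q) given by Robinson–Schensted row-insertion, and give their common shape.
P = [1, 3, 4, 7] / [2, 8, 9] / [5] / [6];  Q = [1, 2, 4, 7] / [3, 5, 6] / [8] / [9];  common shape = (4, 3, 1, 1)

Row-insert the values π_1, π_2, … into P one at a time, bumping the leftmost entry strictly greater than the inserted value down to the next row. The recording tableau Q records, in position (i, j), the step at which that cell was added to P.
  Insert 6 (step 1): P = [6];  Q = [1]
  Insert 8 (step 2): P = [6, 8];  Q = [1, 2]
  Insert 2 (step 3): P = [2, 8] / [6];  Q = [1, 2] / [3]
  Insert 9 (step 4): P = [2, 8, 9] / [6];  Q = [1, 2, 4] / [3]
  Insert 3 (step 5): P = [2, 3, 9] / [6, 8];  Q = [1, 2, 4] / [3, 5]
  Insert 5 (step 6): P = [2, 3, 5] / [6, 8, 9];  Q = [1, 2, 4] / [3, 5, 6]
  Insert 7 (step 7): P = [2, 3, 5, 7] / [6, 8, 9];  Q = [1, 2, 4, 7] / [3, 5, 6]
  Insert 4 (step 8): P = [2, 3, 4, 7] / [5, 8, 9] / [6];  Q = [1, 2, 4, 7] / [3, 5, 6] / [8]
  Insert 1 (step 9): P = [1, 3, 4, 7] / [2, 8, 9] / [5] / [6];  Q = [1, 2, 4, 7] / [3, 5, 6] / [8] / [9]
Final shape: (4, 3, 1, 1).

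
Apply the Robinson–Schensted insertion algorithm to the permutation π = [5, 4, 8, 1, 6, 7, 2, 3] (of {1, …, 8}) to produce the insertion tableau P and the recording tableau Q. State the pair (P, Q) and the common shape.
P = [1, 2, 3] / [4, 6, 7] / [5, 8];  Q = [1, 3, 6] / [2, 5, 8] / [4, 7];  common shape = (3, 3, 2)

Row-insert the values π_1, π_2, … into P one at a time, bumping the leftmost entry strictly greater than the inserted value down to the next row. The recording tableau Q records, in position (i, j), the step at which that cell was added to P.
  Insert 5 (step 1): P = [5];  Q = [1]
  Insert 4 (step 2): P = [4] / [5];  Q = [1] / [2]
  Insert 8 (step 3): P = [4, 8] / [5];  Q = [1, 3] / [2]
  Insert 1 (step 4): P = [1, 8] / [4] / [5];  Q = [1, 3] / [2] / [4]
  Insert 6 (step 5): P = [1, 6] / [4, 8] / [5];  Q = [1, 3] / [2, 5] / [4]
  Insert 7 (step 6): P = [1, 6, 7] / [4, 8] / [5];  Q = [1, 3, 6] / [2, 5] / [4]
  Insert 2 (step 7): P = [1, 2, 7] / [4, 6] / [5, 8];  Q = [1, 3, 6] / [2, 5] / [4, 7]
  Insert 3 (step 8): P = [1, 2, 3] / [4, 6, 7] / [5, 8];  Q = [1, 3, 6] / [2, 5, 8] / [4, 7]
Final shape: (3, 3, 2).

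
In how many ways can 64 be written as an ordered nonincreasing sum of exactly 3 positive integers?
p(64, 3 parts) = 341

Partitions of n into exactly k parts are in bijection with partitions of n − k into at most k parts (subtract 1 from each part). So p(64, exactly 3) = p(61, parts ≤ 3). Computing via the recurrence p(m, j) = p(m, j−1) + p(m−j, j) gives 341.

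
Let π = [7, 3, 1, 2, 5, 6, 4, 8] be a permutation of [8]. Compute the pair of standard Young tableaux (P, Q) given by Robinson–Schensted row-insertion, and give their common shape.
P = [1, 2, 4, 6, 8] / [3, 5] / [7];  Q = [1, 4, 5, 6, 8] / [2, 7] / [3];  common shape = (5, 2, 1)

Row-insert the values π_1, π_2, … into P one at a time, bumping the leftmost entry strictly greater than the inserted value down to the next row. The recording tableau Q records, in position (i, j), the step at which that cell was added to P.
  Insert 7 (step 1): P = [7];  Q = [1]
  Insert 3 (step 2): P = [3] / [7];  Q = [1] / [2]
  Insert 1 (step 3): P = [1] / [3] / [7];  Q = [1] / [2] / [3]
  Insert 2 (step 4): P = [1, 2] / [3] / [7];  Q = [1, 4] / [2] / [3]
  Insert 5 (step 5): P = [1, 2, 5] / [3] / [7];  Q = [1, 4, 5] / [2] / [3]
  Insert 6 (step 6): P = [1, 2, 5, 6] / [3] / [7];  Q = [1, 4, 5, 6] / [2] / [3]
  Insert 4 (step 7): P = [1, 2, 4, 6] / [3, 5] / [7];  Q = [1, 4, 5, 6] / [2, 7] / [3]
  Insert 8 (step 8): P = [1, 2, 4, 6, 8] / [3, 5] / [7];  Q = [1, 4, 5, 6, 8] / [2, 7] / [3]
Final shape: (5, 2, 1).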